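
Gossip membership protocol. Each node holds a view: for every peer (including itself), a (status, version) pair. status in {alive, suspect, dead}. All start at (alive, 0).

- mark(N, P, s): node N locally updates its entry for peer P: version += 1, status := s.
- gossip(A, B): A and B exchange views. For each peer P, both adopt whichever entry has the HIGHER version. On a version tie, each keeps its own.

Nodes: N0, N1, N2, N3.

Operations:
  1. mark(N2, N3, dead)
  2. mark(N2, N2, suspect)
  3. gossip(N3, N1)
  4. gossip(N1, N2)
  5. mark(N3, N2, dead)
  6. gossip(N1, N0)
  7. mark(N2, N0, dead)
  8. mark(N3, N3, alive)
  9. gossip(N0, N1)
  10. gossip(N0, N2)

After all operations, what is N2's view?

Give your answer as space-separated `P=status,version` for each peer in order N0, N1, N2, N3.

Answer: N0=dead,1 N1=alive,0 N2=suspect,1 N3=dead,1

Derivation:
Op 1: N2 marks N3=dead -> (dead,v1)
Op 2: N2 marks N2=suspect -> (suspect,v1)
Op 3: gossip N3<->N1 -> N3.N0=(alive,v0) N3.N1=(alive,v0) N3.N2=(alive,v0) N3.N3=(alive,v0) | N1.N0=(alive,v0) N1.N1=(alive,v0) N1.N2=(alive,v0) N1.N3=(alive,v0)
Op 4: gossip N1<->N2 -> N1.N0=(alive,v0) N1.N1=(alive,v0) N1.N2=(suspect,v1) N1.N3=(dead,v1) | N2.N0=(alive,v0) N2.N1=(alive,v0) N2.N2=(suspect,v1) N2.N3=(dead,v1)
Op 5: N3 marks N2=dead -> (dead,v1)
Op 6: gossip N1<->N0 -> N1.N0=(alive,v0) N1.N1=(alive,v0) N1.N2=(suspect,v1) N1.N3=(dead,v1) | N0.N0=(alive,v0) N0.N1=(alive,v0) N0.N2=(suspect,v1) N0.N3=(dead,v1)
Op 7: N2 marks N0=dead -> (dead,v1)
Op 8: N3 marks N3=alive -> (alive,v1)
Op 9: gossip N0<->N1 -> N0.N0=(alive,v0) N0.N1=(alive,v0) N0.N2=(suspect,v1) N0.N3=(dead,v1) | N1.N0=(alive,v0) N1.N1=(alive,v0) N1.N2=(suspect,v1) N1.N3=(dead,v1)
Op 10: gossip N0<->N2 -> N0.N0=(dead,v1) N0.N1=(alive,v0) N0.N2=(suspect,v1) N0.N3=(dead,v1) | N2.N0=(dead,v1) N2.N1=(alive,v0) N2.N2=(suspect,v1) N2.N3=(dead,v1)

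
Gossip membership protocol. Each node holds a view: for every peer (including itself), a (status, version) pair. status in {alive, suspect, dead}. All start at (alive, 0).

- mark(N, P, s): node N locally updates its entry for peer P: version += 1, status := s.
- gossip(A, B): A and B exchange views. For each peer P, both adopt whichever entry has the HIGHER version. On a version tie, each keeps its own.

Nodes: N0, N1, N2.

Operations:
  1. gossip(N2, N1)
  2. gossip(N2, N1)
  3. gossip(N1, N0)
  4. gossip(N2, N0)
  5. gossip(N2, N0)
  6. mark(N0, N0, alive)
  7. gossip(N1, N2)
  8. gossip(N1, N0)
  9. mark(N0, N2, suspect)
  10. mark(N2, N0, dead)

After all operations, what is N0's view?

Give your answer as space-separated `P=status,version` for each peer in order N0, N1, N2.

Answer: N0=alive,1 N1=alive,0 N2=suspect,1

Derivation:
Op 1: gossip N2<->N1 -> N2.N0=(alive,v0) N2.N1=(alive,v0) N2.N2=(alive,v0) | N1.N0=(alive,v0) N1.N1=(alive,v0) N1.N2=(alive,v0)
Op 2: gossip N2<->N1 -> N2.N0=(alive,v0) N2.N1=(alive,v0) N2.N2=(alive,v0) | N1.N0=(alive,v0) N1.N1=(alive,v0) N1.N2=(alive,v0)
Op 3: gossip N1<->N0 -> N1.N0=(alive,v0) N1.N1=(alive,v0) N1.N2=(alive,v0) | N0.N0=(alive,v0) N0.N1=(alive,v0) N0.N2=(alive,v0)
Op 4: gossip N2<->N0 -> N2.N0=(alive,v0) N2.N1=(alive,v0) N2.N2=(alive,v0) | N0.N0=(alive,v0) N0.N1=(alive,v0) N0.N2=(alive,v0)
Op 5: gossip N2<->N0 -> N2.N0=(alive,v0) N2.N1=(alive,v0) N2.N2=(alive,v0) | N0.N0=(alive,v0) N0.N1=(alive,v0) N0.N2=(alive,v0)
Op 6: N0 marks N0=alive -> (alive,v1)
Op 7: gossip N1<->N2 -> N1.N0=(alive,v0) N1.N1=(alive,v0) N1.N2=(alive,v0) | N2.N0=(alive,v0) N2.N1=(alive,v0) N2.N2=(alive,v0)
Op 8: gossip N1<->N0 -> N1.N0=(alive,v1) N1.N1=(alive,v0) N1.N2=(alive,v0) | N0.N0=(alive,v1) N0.N1=(alive,v0) N0.N2=(alive,v0)
Op 9: N0 marks N2=suspect -> (suspect,v1)
Op 10: N2 marks N0=dead -> (dead,v1)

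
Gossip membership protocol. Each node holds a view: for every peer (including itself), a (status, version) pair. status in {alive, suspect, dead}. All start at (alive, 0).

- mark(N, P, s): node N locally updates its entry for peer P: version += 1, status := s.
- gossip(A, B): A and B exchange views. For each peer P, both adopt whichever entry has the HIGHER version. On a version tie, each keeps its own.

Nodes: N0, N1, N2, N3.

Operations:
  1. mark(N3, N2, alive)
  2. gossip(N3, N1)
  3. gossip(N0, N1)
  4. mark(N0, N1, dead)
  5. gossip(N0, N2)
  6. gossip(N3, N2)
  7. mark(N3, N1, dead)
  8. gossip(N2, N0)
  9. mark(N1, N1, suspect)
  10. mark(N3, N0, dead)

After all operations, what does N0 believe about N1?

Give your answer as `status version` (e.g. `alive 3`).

Op 1: N3 marks N2=alive -> (alive,v1)
Op 2: gossip N3<->N1 -> N3.N0=(alive,v0) N3.N1=(alive,v0) N3.N2=(alive,v1) N3.N3=(alive,v0) | N1.N0=(alive,v0) N1.N1=(alive,v0) N1.N2=(alive,v1) N1.N3=(alive,v0)
Op 3: gossip N0<->N1 -> N0.N0=(alive,v0) N0.N1=(alive,v0) N0.N2=(alive,v1) N0.N3=(alive,v0) | N1.N0=(alive,v0) N1.N1=(alive,v0) N1.N2=(alive,v1) N1.N3=(alive,v0)
Op 4: N0 marks N1=dead -> (dead,v1)
Op 5: gossip N0<->N2 -> N0.N0=(alive,v0) N0.N1=(dead,v1) N0.N2=(alive,v1) N0.N3=(alive,v0) | N2.N0=(alive,v0) N2.N1=(dead,v1) N2.N2=(alive,v1) N2.N3=(alive,v0)
Op 6: gossip N3<->N2 -> N3.N0=(alive,v0) N3.N1=(dead,v1) N3.N2=(alive,v1) N3.N3=(alive,v0) | N2.N0=(alive,v0) N2.N1=(dead,v1) N2.N2=(alive,v1) N2.N3=(alive,v0)
Op 7: N3 marks N1=dead -> (dead,v2)
Op 8: gossip N2<->N0 -> N2.N0=(alive,v0) N2.N1=(dead,v1) N2.N2=(alive,v1) N2.N3=(alive,v0) | N0.N0=(alive,v0) N0.N1=(dead,v1) N0.N2=(alive,v1) N0.N3=(alive,v0)
Op 9: N1 marks N1=suspect -> (suspect,v1)
Op 10: N3 marks N0=dead -> (dead,v1)

Answer: dead 1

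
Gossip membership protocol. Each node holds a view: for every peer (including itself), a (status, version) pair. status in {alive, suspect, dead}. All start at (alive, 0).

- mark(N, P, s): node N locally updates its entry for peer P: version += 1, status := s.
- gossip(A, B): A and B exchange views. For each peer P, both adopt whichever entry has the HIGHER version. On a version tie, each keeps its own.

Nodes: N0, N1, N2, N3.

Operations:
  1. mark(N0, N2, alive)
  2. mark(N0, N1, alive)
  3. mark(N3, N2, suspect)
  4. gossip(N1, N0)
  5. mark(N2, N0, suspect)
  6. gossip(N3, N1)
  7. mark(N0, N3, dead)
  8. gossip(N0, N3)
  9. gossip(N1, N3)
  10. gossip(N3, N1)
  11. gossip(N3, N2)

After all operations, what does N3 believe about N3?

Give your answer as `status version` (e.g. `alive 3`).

Answer: dead 1

Derivation:
Op 1: N0 marks N2=alive -> (alive,v1)
Op 2: N0 marks N1=alive -> (alive,v1)
Op 3: N3 marks N2=suspect -> (suspect,v1)
Op 4: gossip N1<->N0 -> N1.N0=(alive,v0) N1.N1=(alive,v1) N1.N2=(alive,v1) N1.N3=(alive,v0) | N0.N0=(alive,v0) N0.N1=(alive,v1) N0.N2=(alive,v1) N0.N3=(alive,v0)
Op 5: N2 marks N0=suspect -> (suspect,v1)
Op 6: gossip N3<->N1 -> N3.N0=(alive,v0) N3.N1=(alive,v1) N3.N2=(suspect,v1) N3.N3=(alive,v0) | N1.N0=(alive,v0) N1.N1=(alive,v1) N1.N2=(alive,v1) N1.N3=(alive,v0)
Op 7: N0 marks N3=dead -> (dead,v1)
Op 8: gossip N0<->N3 -> N0.N0=(alive,v0) N0.N1=(alive,v1) N0.N2=(alive,v1) N0.N3=(dead,v1) | N3.N0=(alive,v0) N3.N1=(alive,v1) N3.N2=(suspect,v1) N3.N3=(dead,v1)
Op 9: gossip N1<->N3 -> N1.N0=(alive,v0) N1.N1=(alive,v1) N1.N2=(alive,v1) N1.N3=(dead,v1) | N3.N0=(alive,v0) N3.N1=(alive,v1) N3.N2=(suspect,v1) N3.N3=(dead,v1)
Op 10: gossip N3<->N1 -> N3.N0=(alive,v0) N3.N1=(alive,v1) N3.N2=(suspect,v1) N3.N3=(dead,v1) | N1.N0=(alive,v0) N1.N1=(alive,v1) N1.N2=(alive,v1) N1.N3=(dead,v1)
Op 11: gossip N3<->N2 -> N3.N0=(suspect,v1) N3.N1=(alive,v1) N3.N2=(suspect,v1) N3.N3=(dead,v1) | N2.N0=(suspect,v1) N2.N1=(alive,v1) N2.N2=(suspect,v1) N2.N3=(dead,v1)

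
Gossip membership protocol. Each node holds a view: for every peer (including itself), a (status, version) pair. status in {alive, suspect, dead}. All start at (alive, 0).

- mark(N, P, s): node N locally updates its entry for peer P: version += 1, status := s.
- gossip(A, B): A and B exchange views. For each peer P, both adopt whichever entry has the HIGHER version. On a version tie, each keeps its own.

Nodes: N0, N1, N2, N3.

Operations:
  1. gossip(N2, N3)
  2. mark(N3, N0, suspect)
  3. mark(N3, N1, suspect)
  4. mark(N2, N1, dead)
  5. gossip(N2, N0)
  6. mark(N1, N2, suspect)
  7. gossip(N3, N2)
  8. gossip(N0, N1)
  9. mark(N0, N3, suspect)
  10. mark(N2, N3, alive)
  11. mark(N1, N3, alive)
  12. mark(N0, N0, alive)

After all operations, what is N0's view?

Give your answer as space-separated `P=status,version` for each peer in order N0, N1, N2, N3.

Op 1: gossip N2<->N3 -> N2.N0=(alive,v0) N2.N1=(alive,v0) N2.N2=(alive,v0) N2.N3=(alive,v0) | N3.N0=(alive,v0) N3.N1=(alive,v0) N3.N2=(alive,v0) N3.N3=(alive,v0)
Op 2: N3 marks N0=suspect -> (suspect,v1)
Op 3: N3 marks N1=suspect -> (suspect,v1)
Op 4: N2 marks N1=dead -> (dead,v1)
Op 5: gossip N2<->N0 -> N2.N0=(alive,v0) N2.N1=(dead,v1) N2.N2=(alive,v0) N2.N3=(alive,v0) | N0.N0=(alive,v0) N0.N1=(dead,v1) N0.N2=(alive,v0) N0.N3=(alive,v0)
Op 6: N1 marks N2=suspect -> (suspect,v1)
Op 7: gossip N3<->N2 -> N3.N0=(suspect,v1) N3.N1=(suspect,v1) N3.N2=(alive,v0) N3.N3=(alive,v0) | N2.N0=(suspect,v1) N2.N1=(dead,v1) N2.N2=(alive,v0) N2.N3=(alive,v0)
Op 8: gossip N0<->N1 -> N0.N0=(alive,v0) N0.N1=(dead,v1) N0.N2=(suspect,v1) N0.N3=(alive,v0) | N1.N0=(alive,v0) N1.N1=(dead,v1) N1.N2=(suspect,v1) N1.N3=(alive,v0)
Op 9: N0 marks N3=suspect -> (suspect,v1)
Op 10: N2 marks N3=alive -> (alive,v1)
Op 11: N1 marks N3=alive -> (alive,v1)
Op 12: N0 marks N0=alive -> (alive,v1)

Answer: N0=alive,1 N1=dead,1 N2=suspect,1 N3=suspect,1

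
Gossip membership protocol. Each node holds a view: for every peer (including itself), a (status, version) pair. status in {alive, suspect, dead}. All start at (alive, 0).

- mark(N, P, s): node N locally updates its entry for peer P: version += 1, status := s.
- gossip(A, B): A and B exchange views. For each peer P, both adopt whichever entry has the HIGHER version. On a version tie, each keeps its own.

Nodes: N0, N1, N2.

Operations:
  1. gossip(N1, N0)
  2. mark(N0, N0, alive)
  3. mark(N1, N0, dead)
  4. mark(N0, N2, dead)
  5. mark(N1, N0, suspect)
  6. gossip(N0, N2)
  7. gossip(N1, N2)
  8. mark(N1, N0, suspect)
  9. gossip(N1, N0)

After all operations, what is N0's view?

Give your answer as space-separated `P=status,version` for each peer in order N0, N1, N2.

Op 1: gossip N1<->N0 -> N1.N0=(alive,v0) N1.N1=(alive,v0) N1.N2=(alive,v0) | N0.N0=(alive,v0) N0.N1=(alive,v0) N0.N2=(alive,v0)
Op 2: N0 marks N0=alive -> (alive,v1)
Op 3: N1 marks N0=dead -> (dead,v1)
Op 4: N0 marks N2=dead -> (dead,v1)
Op 5: N1 marks N0=suspect -> (suspect,v2)
Op 6: gossip N0<->N2 -> N0.N0=(alive,v1) N0.N1=(alive,v0) N0.N2=(dead,v1) | N2.N0=(alive,v1) N2.N1=(alive,v0) N2.N2=(dead,v1)
Op 7: gossip N1<->N2 -> N1.N0=(suspect,v2) N1.N1=(alive,v0) N1.N2=(dead,v1) | N2.N0=(suspect,v2) N2.N1=(alive,v0) N2.N2=(dead,v1)
Op 8: N1 marks N0=suspect -> (suspect,v3)
Op 9: gossip N1<->N0 -> N1.N0=(suspect,v3) N1.N1=(alive,v0) N1.N2=(dead,v1) | N0.N0=(suspect,v3) N0.N1=(alive,v0) N0.N2=(dead,v1)

Answer: N0=suspect,3 N1=alive,0 N2=dead,1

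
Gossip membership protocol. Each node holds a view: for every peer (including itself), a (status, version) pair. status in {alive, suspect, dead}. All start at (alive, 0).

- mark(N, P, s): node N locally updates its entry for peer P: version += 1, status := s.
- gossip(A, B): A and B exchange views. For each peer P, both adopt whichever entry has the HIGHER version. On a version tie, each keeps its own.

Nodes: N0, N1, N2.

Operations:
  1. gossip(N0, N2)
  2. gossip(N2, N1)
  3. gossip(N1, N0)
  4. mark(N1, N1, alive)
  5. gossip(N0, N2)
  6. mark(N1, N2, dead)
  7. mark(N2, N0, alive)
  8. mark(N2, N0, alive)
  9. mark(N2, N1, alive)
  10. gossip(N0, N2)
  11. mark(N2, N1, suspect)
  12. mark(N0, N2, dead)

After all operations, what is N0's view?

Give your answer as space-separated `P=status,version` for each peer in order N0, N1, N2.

Answer: N0=alive,2 N1=alive,1 N2=dead,1

Derivation:
Op 1: gossip N0<->N2 -> N0.N0=(alive,v0) N0.N1=(alive,v0) N0.N2=(alive,v0) | N2.N0=(alive,v0) N2.N1=(alive,v0) N2.N2=(alive,v0)
Op 2: gossip N2<->N1 -> N2.N0=(alive,v0) N2.N1=(alive,v0) N2.N2=(alive,v0) | N1.N0=(alive,v0) N1.N1=(alive,v0) N1.N2=(alive,v0)
Op 3: gossip N1<->N0 -> N1.N0=(alive,v0) N1.N1=(alive,v0) N1.N2=(alive,v0) | N0.N0=(alive,v0) N0.N1=(alive,v0) N0.N2=(alive,v0)
Op 4: N1 marks N1=alive -> (alive,v1)
Op 5: gossip N0<->N2 -> N0.N0=(alive,v0) N0.N1=(alive,v0) N0.N2=(alive,v0) | N2.N0=(alive,v0) N2.N1=(alive,v0) N2.N2=(alive,v0)
Op 6: N1 marks N2=dead -> (dead,v1)
Op 7: N2 marks N0=alive -> (alive,v1)
Op 8: N2 marks N0=alive -> (alive,v2)
Op 9: N2 marks N1=alive -> (alive,v1)
Op 10: gossip N0<->N2 -> N0.N0=(alive,v2) N0.N1=(alive,v1) N0.N2=(alive,v0) | N2.N0=(alive,v2) N2.N1=(alive,v1) N2.N2=(alive,v0)
Op 11: N2 marks N1=suspect -> (suspect,v2)
Op 12: N0 marks N2=dead -> (dead,v1)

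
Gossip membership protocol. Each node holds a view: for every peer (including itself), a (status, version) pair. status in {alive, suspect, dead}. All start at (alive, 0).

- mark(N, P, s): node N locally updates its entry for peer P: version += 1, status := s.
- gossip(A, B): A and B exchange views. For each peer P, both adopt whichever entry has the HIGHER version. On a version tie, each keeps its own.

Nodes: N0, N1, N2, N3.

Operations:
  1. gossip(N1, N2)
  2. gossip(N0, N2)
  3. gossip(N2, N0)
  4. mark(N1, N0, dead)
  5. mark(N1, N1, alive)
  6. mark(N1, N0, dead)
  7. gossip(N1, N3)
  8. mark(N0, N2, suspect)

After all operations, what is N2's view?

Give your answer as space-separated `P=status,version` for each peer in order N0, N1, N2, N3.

Op 1: gossip N1<->N2 -> N1.N0=(alive,v0) N1.N1=(alive,v0) N1.N2=(alive,v0) N1.N3=(alive,v0) | N2.N0=(alive,v0) N2.N1=(alive,v0) N2.N2=(alive,v0) N2.N3=(alive,v0)
Op 2: gossip N0<->N2 -> N0.N0=(alive,v0) N0.N1=(alive,v0) N0.N2=(alive,v0) N0.N3=(alive,v0) | N2.N0=(alive,v0) N2.N1=(alive,v0) N2.N2=(alive,v0) N2.N3=(alive,v0)
Op 3: gossip N2<->N0 -> N2.N0=(alive,v0) N2.N1=(alive,v0) N2.N2=(alive,v0) N2.N3=(alive,v0) | N0.N0=(alive,v0) N0.N1=(alive,v0) N0.N2=(alive,v0) N0.N3=(alive,v0)
Op 4: N1 marks N0=dead -> (dead,v1)
Op 5: N1 marks N1=alive -> (alive,v1)
Op 6: N1 marks N0=dead -> (dead,v2)
Op 7: gossip N1<->N3 -> N1.N0=(dead,v2) N1.N1=(alive,v1) N1.N2=(alive,v0) N1.N3=(alive,v0) | N3.N0=(dead,v2) N3.N1=(alive,v1) N3.N2=(alive,v0) N3.N3=(alive,v0)
Op 8: N0 marks N2=suspect -> (suspect,v1)

Answer: N0=alive,0 N1=alive,0 N2=alive,0 N3=alive,0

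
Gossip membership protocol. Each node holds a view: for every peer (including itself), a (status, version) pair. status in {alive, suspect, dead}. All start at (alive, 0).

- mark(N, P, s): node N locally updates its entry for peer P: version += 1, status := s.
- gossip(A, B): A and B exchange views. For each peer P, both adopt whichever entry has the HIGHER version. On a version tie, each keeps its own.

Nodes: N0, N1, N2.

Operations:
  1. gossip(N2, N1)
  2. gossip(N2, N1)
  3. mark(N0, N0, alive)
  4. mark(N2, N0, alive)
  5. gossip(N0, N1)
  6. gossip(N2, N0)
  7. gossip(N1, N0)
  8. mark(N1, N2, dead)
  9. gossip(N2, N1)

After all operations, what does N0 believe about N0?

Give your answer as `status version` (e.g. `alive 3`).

Op 1: gossip N2<->N1 -> N2.N0=(alive,v0) N2.N1=(alive,v0) N2.N2=(alive,v0) | N1.N0=(alive,v0) N1.N1=(alive,v0) N1.N2=(alive,v0)
Op 2: gossip N2<->N1 -> N2.N0=(alive,v0) N2.N1=(alive,v0) N2.N2=(alive,v0) | N1.N0=(alive,v0) N1.N1=(alive,v0) N1.N2=(alive,v0)
Op 3: N0 marks N0=alive -> (alive,v1)
Op 4: N2 marks N0=alive -> (alive,v1)
Op 5: gossip N0<->N1 -> N0.N0=(alive,v1) N0.N1=(alive,v0) N0.N2=(alive,v0) | N1.N0=(alive,v1) N1.N1=(alive,v0) N1.N2=(alive,v0)
Op 6: gossip N2<->N0 -> N2.N0=(alive,v1) N2.N1=(alive,v0) N2.N2=(alive,v0) | N0.N0=(alive,v1) N0.N1=(alive,v0) N0.N2=(alive,v0)
Op 7: gossip N1<->N0 -> N1.N0=(alive,v1) N1.N1=(alive,v0) N1.N2=(alive,v0) | N0.N0=(alive,v1) N0.N1=(alive,v0) N0.N2=(alive,v0)
Op 8: N1 marks N2=dead -> (dead,v1)
Op 9: gossip N2<->N1 -> N2.N0=(alive,v1) N2.N1=(alive,v0) N2.N2=(dead,v1) | N1.N0=(alive,v1) N1.N1=(alive,v0) N1.N2=(dead,v1)

Answer: alive 1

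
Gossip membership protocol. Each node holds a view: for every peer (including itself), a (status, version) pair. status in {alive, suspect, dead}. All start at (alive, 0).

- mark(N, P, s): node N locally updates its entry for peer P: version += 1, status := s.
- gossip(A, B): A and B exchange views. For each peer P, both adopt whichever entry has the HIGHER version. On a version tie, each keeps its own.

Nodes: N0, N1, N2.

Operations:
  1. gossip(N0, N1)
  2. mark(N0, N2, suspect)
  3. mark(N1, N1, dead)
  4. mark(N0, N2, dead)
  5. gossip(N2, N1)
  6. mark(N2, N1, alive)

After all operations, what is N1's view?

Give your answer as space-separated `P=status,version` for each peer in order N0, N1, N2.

Op 1: gossip N0<->N1 -> N0.N0=(alive,v0) N0.N1=(alive,v0) N0.N2=(alive,v0) | N1.N0=(alive,v0) N1.N1=(alive,v0) N1.N2=(alive,v0)
Op 2: N0 marks N2=suspect -> (suspect,v1)
Op 3: N1 marks N1=dead -> (dead,v1)
Op 4: N0 marks N2=dead -> (dead,v2)
Op 5: gossip N2<->N1 -> N2.N0=(alive,v0) N2.N1=(dead,v1) N2.N2=(alive,v0) | N1.N0=(alive,v0) N1.N1=(dead,v1) N1.N2=(alive,v0)
Op 6: N2 marks N1=alive -> (alive,v2)

Answer: N0=alive,0 N1=dead,1 N2=alive,0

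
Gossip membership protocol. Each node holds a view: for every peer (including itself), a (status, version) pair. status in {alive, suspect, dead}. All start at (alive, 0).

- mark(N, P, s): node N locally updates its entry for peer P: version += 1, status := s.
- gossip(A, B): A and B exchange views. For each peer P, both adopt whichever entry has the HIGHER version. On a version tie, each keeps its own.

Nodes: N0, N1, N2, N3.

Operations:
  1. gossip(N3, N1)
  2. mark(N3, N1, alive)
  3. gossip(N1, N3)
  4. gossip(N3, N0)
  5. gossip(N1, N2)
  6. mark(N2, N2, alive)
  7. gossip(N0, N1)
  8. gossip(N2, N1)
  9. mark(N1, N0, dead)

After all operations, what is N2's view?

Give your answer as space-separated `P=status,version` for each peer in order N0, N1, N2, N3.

Answer: N0=alive,0 N1=alive,1 N2=alive,1 N3=alive,0

Derivation:
Op 1: gossip N3<->N1 -> N3.N0=(alive,v0) N3.N1=(alive,v0) N3.N2=(alive,v0) N3.N3=(alive,v0) | N1.N0=(alive,v0) N1.N1=(alive,v0) N1.N2=(alive,v0) N1.N3=(alive,v0)
Op 2: N3 marks N1=alive -> (alive,v1)
Op 3: gossip N1<->N3 -> N1.N0=(alive,v0) N1.N1=(alive,v1) N1.N2=(alive,v0) N1.N3=(alive,v0) | N3.N0=(alive,v0) N3.N1=(alive,v1) N3.N2=(alive,v0) N3.N3=(alive,v0)
Op 4: gossip N3<->N0 -> N3.N0=(alive,v0) N3.N1=(alive,v1) N3.N2=(alive,v0) N3.N3=(alive,v0) | N0.N0=(alive,v0) N0.N1=(alive,v1) N0.N2=(alive,v0) N0.N3=(alive,v0)
Op 5: gossip N1<->N2 -> N1.N0=(alive,v0) N1.N1=(alive,v1) N1.N2=(alive,v0) N1.N3=(alive,v0) | N2.N0=(alive,v0) N2.N1=(alive,v1) N2.N2=(alive,v0) N2.N3=(alive,v0)
Op 6: N2 marks N2=alive -> (alive,v1)
Op 7: gossip N0<->N1 -> N0.N0=(alive,v0) N0.N1=(alive,v1) N0.N2=(alive,v0) N0.N3=(alive,v0) | N1.N0=(alive,v0) N1.N1=(alive,v1) N1.N2=(alive,v0) N1.N3=(alive,v0)
Op 8: gossip N2<->N1 -> N2.N0=(alive,v0) N2.N1=(alive,v1) N2.N2=(alive,v1) N2.N3=(alive,v0) | N1.N0=(alive,v0) N1.N1=(alive,v1) N1.N2=(alive,v1) N1.N3=(alive,v0)
Op 9: N1 marks N0=dead -> (dead,v1)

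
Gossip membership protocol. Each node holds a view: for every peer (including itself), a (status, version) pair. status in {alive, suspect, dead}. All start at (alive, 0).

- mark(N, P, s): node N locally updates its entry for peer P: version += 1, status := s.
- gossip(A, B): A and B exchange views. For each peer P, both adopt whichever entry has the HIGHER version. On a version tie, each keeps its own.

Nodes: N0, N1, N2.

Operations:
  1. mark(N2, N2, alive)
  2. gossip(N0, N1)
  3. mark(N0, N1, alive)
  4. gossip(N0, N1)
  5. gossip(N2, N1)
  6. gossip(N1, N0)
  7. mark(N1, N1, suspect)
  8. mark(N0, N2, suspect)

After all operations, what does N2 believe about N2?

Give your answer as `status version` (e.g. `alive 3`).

Op 1: N2 marks N2=alive -> (alive,v1)
Op 2: gossip N0<->N1 -> N0.N0=(alive,v0) N0.N1=(alive,v0) N0.N2=(alive,v0) | N1.N0=(alive,v0) N1.N1=(alive,v0) N1.N2=(alive,v0)
Op 3: N0 marks N1=alive -> (alive,v1)
Op 4: gossip N0<->N1 -> N0.N0=(alive,v0) N0.N1=(alive,v1) N0.N2=(alive,v0) | N1.N0=(alive,v0) N1.N1=(alive,v1) N1.N2=(alive,v0)
Op 5: gossip N2<->N1 -> N2.N0=(alive,v0) N2.N1=(alive,v1) N2.N2=(alive,v1) | N1.N0=(alive,v0) N1.N1=(alive,v1) N1.N2=(alive,v1)
Op 6: gossip N1<->N0 -> N1.N0=(alive,v0) N1.N1=(alive,v1) N1.N2=(alive,v1) | N0.N0=(alive,v0) N0.N1=(alive,v1) N0.N2=(alive,v1)
Op 7: N1 marks N1=suspect -> (suspect,v2)
Op 8: N0 marks N2=suspect -> (suspect,v2)

Answer: alive 1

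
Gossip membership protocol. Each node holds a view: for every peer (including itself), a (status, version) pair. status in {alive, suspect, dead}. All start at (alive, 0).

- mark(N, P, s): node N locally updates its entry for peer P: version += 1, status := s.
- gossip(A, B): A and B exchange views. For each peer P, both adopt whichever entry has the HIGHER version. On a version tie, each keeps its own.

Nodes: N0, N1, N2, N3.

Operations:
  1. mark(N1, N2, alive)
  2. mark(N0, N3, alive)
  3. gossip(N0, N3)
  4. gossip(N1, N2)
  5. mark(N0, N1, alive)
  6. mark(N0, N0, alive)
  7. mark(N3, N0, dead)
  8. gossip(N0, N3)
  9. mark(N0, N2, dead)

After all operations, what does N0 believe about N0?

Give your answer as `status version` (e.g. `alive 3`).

Op 1: N1 marks N2=alive -> (alive,v1)
Op 2: N0 marks N3=alive -> (alive,v1)
Op 3: gossip N0<->N3 -> N0.N0=(alive,v0) N0.N1=(alive,v0) N0.N2=(alive,v0) N0.N3=(alive,v1) | N3.N0=(alive,v0) N3.N1=(alive,v0) N3.N2=(alive,v0) N3.N3=(alive,v1)
Op 4: gossip N1<->N2 -> N1.N0=(alive,v0) N1.N1=(alive,v0) N1.N2=(alive,v1) N1.N3=(alive,v0) | N2.N0=(alive,v0) N2.N1=(alive,v0) N2.N2=(alive,v1) N2.N3=(alive,v0)
Op 5: N0 marks N1=alive -> (alive,v1)
Op 6: N0 marks N0=alive -> (alive,v1)
Op 7: N3 marks N0=dead -> (dead,v1)
Op 8: gossip N0<->N3 -> N0.N0=(alive,v1) N0.N1=(alive,v1) N0.N2=(alive,v0) N0.N3=(alive,v1) | N3.N0=(dead,v1) N3.N1=(alive,v1) N3.N2=(alive,v0) N3.N3=(alive,v1)
Op 9: N0 marks N2=dead -> (dead,v1)

Answer: alive 1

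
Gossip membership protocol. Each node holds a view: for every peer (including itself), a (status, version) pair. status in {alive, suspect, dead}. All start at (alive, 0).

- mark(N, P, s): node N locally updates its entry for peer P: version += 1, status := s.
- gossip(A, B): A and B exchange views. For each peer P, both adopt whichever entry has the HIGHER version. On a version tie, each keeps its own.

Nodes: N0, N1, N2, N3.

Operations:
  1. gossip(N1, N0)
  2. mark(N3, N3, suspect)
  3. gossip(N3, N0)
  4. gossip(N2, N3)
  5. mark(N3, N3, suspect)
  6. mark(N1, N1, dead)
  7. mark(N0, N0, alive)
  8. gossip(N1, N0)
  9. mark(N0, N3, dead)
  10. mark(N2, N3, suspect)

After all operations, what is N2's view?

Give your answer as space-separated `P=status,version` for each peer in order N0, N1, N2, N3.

Op 1: gossip N1<->N0 -> N1.N0=(alive,v0) N1.N1=(alive,v0) N1.N2=(alive,v0) N1.N3=(alive,v0) | N0.N0=(alive,v0) N0.N1=(alive,v0) N0.N2=(alive,v0) N0.N3=(alive,v0)
Op 2: N3 marks N3=suspect -> (suspect,v1)
Op 3: gossip N3<->N0 -> N3.N0=(alive,v0) N3.N1=(alive,v0) N3.N2=(alive,v0) N3.N3=(suspect,v1) | N0.N0=(alive,v0) N0.N1=(alive,v0) N0.N2=(alive,v0) N0.N3=(suspect,v1)
Op 4: gossip N2<->N3 -> N2.N0=(alive,v0) N2.N1=(alive,v0) N2.N2=(alive,v0) N2.N3=(suspect,v1) | N3.N0=(alive,v0) N3.N1=(alive,v0) N3.N2=(alive,v0) N3.N3=(suspect,v1)
Op 5: N3 marks N3=suspect -> (suspect,v2)
Op 6: N1 marks N1=dead -> (dead,v1)
Op 7: N0 marks N0=alive -> (alive,v1)
Op 8: gossip N1<->N0 -> N1.N0=(alive,v1) N1.N1=(dead,v1) N1.N2=(alive,v0) N1.N3=(suspect,v1) | N0.N0=(alive,v1) N0.N1=(dead,v1) N0.N2=(alive,v0) N0.N3=(suspect,v1)
Op 9: N0 marks N3=dead -> (dead,v2)
Op 10: N2 marks N3=suspect -> (suspect,v2)

Answer: N0=alive,0 N1=alive,0 N2=alive,0 N3=suspect,2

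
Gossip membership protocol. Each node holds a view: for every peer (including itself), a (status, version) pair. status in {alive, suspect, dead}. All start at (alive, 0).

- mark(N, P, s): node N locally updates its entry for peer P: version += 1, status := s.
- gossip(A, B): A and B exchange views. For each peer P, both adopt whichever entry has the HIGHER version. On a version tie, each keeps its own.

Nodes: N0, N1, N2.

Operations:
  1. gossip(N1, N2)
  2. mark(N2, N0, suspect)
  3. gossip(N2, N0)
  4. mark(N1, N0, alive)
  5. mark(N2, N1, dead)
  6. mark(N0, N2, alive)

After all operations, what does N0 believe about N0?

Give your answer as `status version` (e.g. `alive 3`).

Op 1: gossip N1<->N2 -> N1.N0=(alive,v0) N1.N1=(alive,v0) N1.N2=(alive,v0) | N2.N0=(alive,v0) N2.N1=(alive,v0) N2.N2=(alive,v0)
Op 2: N2 marks N0=suspect -> (suspect,v1)
Op 3: gossip N2<->N0 -> N2.N0=(suspect,v1) N2.N1=(alive,v0) N2.N2=(alive,v0) | N0.N0=(suspect,v1) N0.N1=(alive,v0) N0.N2=(alive,v0)
Op 4: N1 marks N0=alive -> (alive,v1)
Op 5: N2 marks N1=dead -> (dead,v1)
Op 6: N0 marks N2=alive -> (alive,v1)

Answer: suspect 1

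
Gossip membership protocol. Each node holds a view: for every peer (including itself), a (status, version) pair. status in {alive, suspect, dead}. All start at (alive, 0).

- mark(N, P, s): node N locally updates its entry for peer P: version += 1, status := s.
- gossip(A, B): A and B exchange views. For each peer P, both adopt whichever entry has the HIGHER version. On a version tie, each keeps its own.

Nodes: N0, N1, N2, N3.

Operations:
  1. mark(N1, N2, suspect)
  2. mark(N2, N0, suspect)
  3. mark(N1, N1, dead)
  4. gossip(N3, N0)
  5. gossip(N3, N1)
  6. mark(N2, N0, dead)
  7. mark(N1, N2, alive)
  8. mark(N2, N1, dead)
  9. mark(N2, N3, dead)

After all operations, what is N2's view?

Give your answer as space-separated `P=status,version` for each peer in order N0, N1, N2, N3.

Answer: N0=dead,2 N1=dead,1 N2=alive,0 N3=dead,1

Derivation:
Op 1: N1 marks N2=suspect -> (suspect,v1)
Op 2: N2 marks N0=suspect -> (suspect,v1)
Op 3: N1 marks N1=dead -> (dead,v1)
Op 4: gossip N3<->N0 -> N3.N0=(alive,v0) N3.N1=(alive,v0) N3.N2=(alive,v0) N3.N3=(alive,v0) | N0.N0=(alive,v0) N0.N1=(alive,v0) N0.N2=(alive,v0) N0.N3=(alive,v0)
Op 5: gossip N3<->N1 -> N3.N0=(alive,v0) N3.N1=(dead,v1) N3.N2=(suspect,v1) N3.N3=(alive,v0) | N1.N0=(alive,v0) N1.N1=(dead,v1) N1.N2=(suspect,v1) N1.N3=(alive,v0)
Op 6: N2 marks N0=dead -> (dead,v2)
Op 7: N1 marks N2=alive -> (alive,v2)
Op 8: N2 marks N1=dead -> (dead,v1)
Op 9: N2 marks N3=dead -> (dead,v1)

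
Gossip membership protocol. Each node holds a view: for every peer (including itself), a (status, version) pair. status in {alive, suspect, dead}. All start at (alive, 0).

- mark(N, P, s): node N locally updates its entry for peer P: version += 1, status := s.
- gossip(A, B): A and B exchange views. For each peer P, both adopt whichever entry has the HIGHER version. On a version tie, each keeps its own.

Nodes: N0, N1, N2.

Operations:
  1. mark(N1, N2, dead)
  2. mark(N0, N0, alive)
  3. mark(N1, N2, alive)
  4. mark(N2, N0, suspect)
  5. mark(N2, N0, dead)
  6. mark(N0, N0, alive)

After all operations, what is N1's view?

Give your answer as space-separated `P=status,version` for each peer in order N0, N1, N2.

Op 1: N1 marks N2=dead -> (dead,v1)
Op 2: N0 marks N0=alive -> (alive,v1)
Op 3: N1 marks N2=alive -> (alive,v2)
Op 4: N2 marks N0=suspect -> (suspect,v1)
Op 5: N2 marks N0=dead -> (dead,v2)
Op 6: N0 marks N0=alive -> (alive,v2)

Answer: N0=alive,0 N1=alive,0 N2=alive,2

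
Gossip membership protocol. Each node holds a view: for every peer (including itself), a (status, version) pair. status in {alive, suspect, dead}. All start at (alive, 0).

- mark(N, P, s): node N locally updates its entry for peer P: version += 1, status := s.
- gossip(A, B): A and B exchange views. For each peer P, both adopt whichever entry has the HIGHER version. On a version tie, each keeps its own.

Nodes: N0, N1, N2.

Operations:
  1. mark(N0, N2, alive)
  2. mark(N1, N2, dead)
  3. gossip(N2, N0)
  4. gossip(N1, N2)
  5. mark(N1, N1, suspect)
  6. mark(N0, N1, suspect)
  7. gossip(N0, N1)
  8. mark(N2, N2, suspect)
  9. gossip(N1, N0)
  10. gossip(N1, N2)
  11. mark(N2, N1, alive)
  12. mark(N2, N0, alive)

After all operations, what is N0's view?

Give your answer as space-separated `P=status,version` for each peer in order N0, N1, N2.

Answer: N0=alive,0 N1=suspect,1 N2=alive,1

Derivation:
Op 1: N0 marks N2=alive -> (alive,v1)
Op 2: N1 marks N2=dead -> (dead,v1)
Op 3: gossip N2<->N0 -> N2.N0=(alive,v0) N2.N1=(alive,v0) N2.N2=(alive,v1) | N0.N0=(alive,v0) N0.N1=(alive,v0) N0.N2=(alive,v1)
Op 4: gossip N1<->N2 -> N1.N0=(alive,v0) N1.N1=(alive,v0) N1.N2=(dead,v1) | N2.N0=(alive,v0) N2.N1=(alive,v0) N2.N2=(alive,v1)
Op 5: N1 marks N1=suspect -> (suspect,v1)
Op 6: N0 marks N1=suspect -> (suspect,v1)
Op 7: gossip N0<->N1 -> N0.N0=(alive,v0) N0.N1=(suspect,v1) N0.N2=(alive,v1) | N1.N0=(alive,v0) N1.N1=(suspect,v1) N1.N2=(dead,v1)
Op 8: N2 marks N2=suspect -> (suspect,v2)
Op 9: gossip N1<->N0 -> N1.N0=(alive,v0) N1.N1=(suspect,v1) N1.N2=(dead,v1) | N0.N0=(alive,v0) N0.N1=(suspect,v1) N0.N2=(alive,v1)
Op 10: gossip N1<->N2 -> N1.N0=(alive,v0) N1.N1=(suspect,v1) N1.N2=(suspect,v2) | N2.N0=(alive,v0) N2.N1=(suspect,v1) N2.N2=(suspect,v2)
Op 11: N2 marks N1=alive -> (alive,v2)
Op 12: N2 marks N0=alive -> (alive,v1)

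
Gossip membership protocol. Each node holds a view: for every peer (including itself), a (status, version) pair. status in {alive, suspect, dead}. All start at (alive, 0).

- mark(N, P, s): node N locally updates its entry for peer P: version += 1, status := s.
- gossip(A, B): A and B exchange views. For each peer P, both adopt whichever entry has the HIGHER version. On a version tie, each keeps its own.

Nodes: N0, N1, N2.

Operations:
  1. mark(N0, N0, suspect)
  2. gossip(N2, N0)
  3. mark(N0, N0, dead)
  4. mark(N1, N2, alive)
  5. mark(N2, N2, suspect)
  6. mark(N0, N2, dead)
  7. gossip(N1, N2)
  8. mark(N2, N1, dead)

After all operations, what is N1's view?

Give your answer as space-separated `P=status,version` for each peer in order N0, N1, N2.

Answer: N0=suspect,1 N1=alive,0 N2=alive,1

Derivation:
Op 1: N0 marks N0=suspect -> (suspect,v1)
Op 2: gossip N2<->N0 -> N2.N0=(suspect,v1) N2.N1=(alive,v0) N2.N2=(alive,v0) | N0.N0=(suspect,v1) N0.N1=(alive,v0) N0.N2=(alive,v0)
Op 3: N0 marks N0=dead -> (dead,v2)
Op 4: N1 marks N2=alive -> (alive,v1)
Op 5: N2 marks N2=suspect -> (suspect,v1)
Op 6: N0 marks N2=dead -> (dead,v1)
Op 7: gossip N1<->N2 -> N1.N0=(suspect,v1) N1.N1=(alive,v0) N1.N2=(alive,v1) | N2.N0=(suspect,v1) N2.N1=(alive,v0) N2.N2=(suspect,v1)
Op 8: N2 marks N1=dead -> (dead,v1)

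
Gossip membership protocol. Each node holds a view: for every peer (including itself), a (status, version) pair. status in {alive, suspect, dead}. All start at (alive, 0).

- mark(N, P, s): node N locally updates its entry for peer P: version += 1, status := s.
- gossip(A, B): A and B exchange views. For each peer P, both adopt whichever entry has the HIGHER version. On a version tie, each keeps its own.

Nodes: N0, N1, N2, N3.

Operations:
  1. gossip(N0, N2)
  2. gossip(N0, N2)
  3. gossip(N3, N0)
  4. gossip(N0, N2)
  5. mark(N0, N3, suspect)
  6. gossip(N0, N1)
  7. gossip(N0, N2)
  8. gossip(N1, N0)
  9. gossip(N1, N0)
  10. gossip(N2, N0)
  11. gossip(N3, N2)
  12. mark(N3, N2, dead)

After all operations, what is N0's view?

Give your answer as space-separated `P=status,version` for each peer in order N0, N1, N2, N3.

Op 1: gossip N0<->N2 -> N0.N0=(alive,v0) N0.N1=(alive,v0) N0.N2=(alive,v0) N0.N3=(alive,v0) | N2.N0=(alive,v0) N2.N1=(alive,v0) N2.N2=(alive,v0) N2.N3=(alive,v0)
Op 2: gossip N0<->N2 -> N0.N0=(alive,v0) N0.N1=(alive,v0) N0.N2=(alive,v0) N0.N3=(alive,v0) | N2.N0=(alive,v0) N2.N1=(alive,v0) N2.N2=(alive,v0) N2.N3=(alive,v0)
Op 3: gossip N3<->N0 -> N3.N0=(alive,v0) N3.N1=(alive,v0) N3.N2=(alive,v0) N3.N3=(alive,v0) | N0.N0=(alive,v0) N0.N1=(alive,v0) N0.N2=(alive,v0) N0.N3=(alive,v0)
Op 4: gossip N0<->N2 -> N0.N0=(alive,v0) N0.N1=(alive,v0) N0.N2=(alive,v0) N0.N3=(alive,v0) | N2.N0=(alive,v0) N2.N1=(alive,v0) N2.N2=(alive,v0) N2.N3=(alive,v0)
Op 5: N0 marks N3=suspect -> (suspect,v1)
Op 6: gossip N0<->N1 -> N0.N0=(alive,v0) N0.N1=(alive,v0) N0.N2=(alive,v0) N0.N3=(suspect,v1) | N1.N0=(alive,v0) N1.N1=(alive,v0) N1.N2=(alive,v0) N1.N3=(suspect,v1)
Op 7: gossip N0<->N2 -> N0.N0=(alive,v0) N0.N1=(alive,v0) N0.N2=(alive,v0) N0.N3=(suspect,v1) | N2.N0=(alive,v0) N2.N1=(alive,v0) N2.N2=(alive,v0) N2.N3=(suspect,v1)
Op 8: gossip N1<->N0 -> N1.N0=(alive,v0) N1.N1=(alive,v0) N1.N2=(alive,v0) N1.N3=(suspect,v1) | N0.N0=(alive,v0) N0.N1=(alive,v0) N0.N2=(alive,v0) N0.N3=(suspect,v1)
Op 9: gossip N1<->N0 -> N1.N0=(alive,v0) N1.N1=(alive,v0) N1.N2=(alive,v0) N1.N3=(suspect,v1) | N0.N0=(alive,v0) N0.N1=(alive,v0) N0.N2=(alive,v0) N0.N3=(suspect,v1)
Op 10: gossip N2<->N0 -> N2.N0=(alive,v0) N2.N1=(alive,v0) N2.N2=(alive,v0) N2.N3=(suspect,v1) | N0.N0=(alive,v0) N0.N1=(alive,v0) N0.N2=(alive,v0) N0.N3=(suspect,v1)
Op 11: gossip N3<->N2 -> N3.N0=(alive,v0) N3.N1=(alive,v0) N3.N2=(alive,v0) N3.N3=(suspect,v1) | N2.N0=(alive,v0) N2.N1=(alive,v0) N2.N2=(alive,v0) N2.N3=(suspect,v1)
Op 12: N3 marks N2=dead -> (dead,v1)

Answer: N0=alive,0 N1=alive,0 N2=alive,0 N3=suspect,1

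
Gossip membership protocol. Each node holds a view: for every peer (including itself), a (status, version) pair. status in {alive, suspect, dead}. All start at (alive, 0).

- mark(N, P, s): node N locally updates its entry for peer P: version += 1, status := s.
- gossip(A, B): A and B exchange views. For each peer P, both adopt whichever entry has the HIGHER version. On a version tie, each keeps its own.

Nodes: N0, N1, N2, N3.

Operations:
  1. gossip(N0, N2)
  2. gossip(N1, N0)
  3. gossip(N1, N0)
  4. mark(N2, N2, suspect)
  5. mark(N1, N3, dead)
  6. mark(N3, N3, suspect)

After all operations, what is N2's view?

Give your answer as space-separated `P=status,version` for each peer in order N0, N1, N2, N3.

Answer: N0=alive,0 N1=alive,0 N2=suspect,1 N3=alive,0

Derivation:
Op 1: gossip N0<->N2 -> N0.N0=(alive,v0) N0.N1=(alive,v0) N0.N2=(alive,v0) N0.N3=(alive,v0) | N2.N0=(alive,v0) N2.N1=(alive,v0) N2.N2=(alive,v0) N2.N3=(alive,v0)
Op 2: gossip N1<->N0 -> N1.N0=(alive,v0) N1.N1=(alive,v0) N1.N2=(alive,v0) N1.N3=(alive,v0) | N0.N0=(alive,v0) N0.N1=(alive,v0) N0.N2=(alive,v0) N0.N3=(alive,v0)
Op 3: gossip N1<->N0 -> N1.N0=(alive,v0) N1.N1=(alive,v0) N1.N2=(alive,v0) N1.N3=(alive,v0) | N0.N0=(alive,v0) N0.N1=(alive,v0) N0.N2=(alive,v0) N0.N3=(alive,v0)
Op 4: N2 marks N2=suspect -> (suspect,v1)
Op 5: N1 marks N3=dead -> (dead,v1)
Op 6: N3 marks N3=suspect -> (suspect,v1)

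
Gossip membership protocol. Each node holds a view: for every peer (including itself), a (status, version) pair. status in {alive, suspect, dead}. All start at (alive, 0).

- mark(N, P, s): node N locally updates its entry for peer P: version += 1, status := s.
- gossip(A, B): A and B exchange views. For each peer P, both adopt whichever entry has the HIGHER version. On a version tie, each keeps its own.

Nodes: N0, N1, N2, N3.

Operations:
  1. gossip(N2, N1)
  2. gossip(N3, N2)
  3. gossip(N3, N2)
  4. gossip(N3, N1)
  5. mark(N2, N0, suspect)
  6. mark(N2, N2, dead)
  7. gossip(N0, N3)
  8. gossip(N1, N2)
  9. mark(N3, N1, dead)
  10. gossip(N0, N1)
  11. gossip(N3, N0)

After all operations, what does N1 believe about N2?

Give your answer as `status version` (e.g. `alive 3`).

Op 1: gossip N2<->N1 -> N2.N0=(alive,v0) N2.N1=(alive,v0) N2.N2=(alive,v0) N2.N3=(alive,v0) | N1.N0=(alive,v0) N1.N1=(alive,v0) N1.N2=(alive,v0) N1.N3=(alive,v0)
Op 2: gossip N3<->N2 -> N3.N0=(alive,v0) N3.N1=(alive,v0) N3.N2=(alive,v0) N3.N3=(alive,v0) | N2.N0=(alive,v0) N2.N1=(alive,v0) N2.N2=(alive,v0) N2.N3=(alive,v0)
Op 3: gossip N3<->N2 -> N3.N0=(alive,v0) N3.N1=(alive,v0) N3.N2=(alive,v0) N3.N3=(alive,v0) | N2.N0=(alive,v0) N2.N1=(alive,v0) N2.N2=(alive,v0) N2.N3=(alive,v0)
Op 4: gossip N3<->N1 -> N3.N0=(alive,v0) N3.N1=(alive,v0) N3.N2=(alive,v0) N3.N3=(alive,v0) | N1.N0=(alive,v0) N1.N1=(alive,v0) N1.N2=(alive,v0) N1.N3=(alive,v0)
Op 5: N2 marks N0=suspect -> (suspect,v1)
Op 6: N2 marks N2=dead -> (dead,v1)
Op 7: gossip N0<->N3 -> N0.N0=(alive,v0) N0.N1=(alive,v0) N0.N2=(alive,v0) N0.N3=(alive,v0) | N3.N0=(alive,v0) N3.N1=(alive,v0) N3.N2=(alive,v0) N3.N3=(alive,v0)
Op 8: gossip N1<->N2 -> N1.N0=(suspect,v1) N1.N1=(alive,v0) N1.N2=(dead,v1) N1.N3=(alive,v0) | N2.N0=(suspect,v1) N2.N1=(alive,v0) N2.N2=(dead,v1) N2.N3=(alive,v0)
Op 9: N3 marks N1=dead -> (dead,v1)
Op 10: gossip N0<->N1 -> N0.N0=(suspect,v1) N0.N1=(alive,v0) N0.N2=(dead,v1) N0.N3=(alive,v0) | N1.N0=(suspect,v1) N1.N1=(alive,v0) N1.N2=(dead,v1) N1.N3=(alive,v0)
Op 11: gossip N3<->N0 -> N3.N0=(suspect,v1) N3.N1=(dead,v1) N3.N2=(dead,v1) N3.N3=(alive,v0) | N0.N0=(suspect,v1) N0.N1=(dead,v1) N0.N2=(dead,v1) N0.N3=(alive,v0)

Answer: dead 1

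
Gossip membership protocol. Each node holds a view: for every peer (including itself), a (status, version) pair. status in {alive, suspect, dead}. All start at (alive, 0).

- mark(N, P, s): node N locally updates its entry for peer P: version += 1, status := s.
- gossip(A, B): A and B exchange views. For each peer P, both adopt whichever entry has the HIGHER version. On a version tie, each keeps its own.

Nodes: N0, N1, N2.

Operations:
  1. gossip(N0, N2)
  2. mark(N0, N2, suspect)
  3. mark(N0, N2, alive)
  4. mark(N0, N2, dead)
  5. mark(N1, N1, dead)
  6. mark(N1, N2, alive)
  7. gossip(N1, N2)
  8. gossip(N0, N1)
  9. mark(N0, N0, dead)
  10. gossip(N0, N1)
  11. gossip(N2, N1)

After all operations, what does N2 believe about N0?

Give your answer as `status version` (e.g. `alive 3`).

Answer: dead 1

Derivation:
Op 1: gossip N0<->N2 -> N0.N0=(alive,v0) N0.N1=(alive,v0) N0.N2=(alive,v0) | N2.N0=(alive,v0) N2.N1=(alive,v0) N2.N2=(alive,v0)
Op 2: N0 marks N2=suspect -> (suspect,v1)
Op 3: N0 marks N2=alive -> (alive,v2)
Op 4: N0 marks N2=dead -> (dead,v3)
Op 5: N1 marks N1=dead -> (dead,v1)
Op 6: N1 marks N2=alive -> (alive,v1)
Op 7: gossip N1<->N2 -> N1.N0=(alive,v0) N1.N1=(dead,v1) N1.N2=(alive,v1) | N2.N0=(alive,v0) N2.N1=(dead,v1) N2.N2=(alive,v1)
Op 8: gossip N0<->N1 -> N0.N0=(alive,v0) N0.N1=(dead,v1) N0.N2=(dead,v3) | N1.N0=(alive,v0) N1.N1=(dead,v1) N1.N2=(dead,v3)
Op 9: N0 marks N0=dead -> (dead,v1)
Op 10: gossip N0<->N1 -> N0.N0=(dead,v1) N0.N1=(dead,v1) N0.N2=(dead,v3) | N1.N0=(dead,v1) N1.N1=(dead,v1) N1.N2=(dead,v3)
Op 11: gossip N2<->N1 -> N2.N0=(dead,v1) N2.N1=(dead,v1) N2.N2=(dead,v3) | N1.N0=(dead,v1) N1.N1=(dead,v1) N1.N2=(dead,v3)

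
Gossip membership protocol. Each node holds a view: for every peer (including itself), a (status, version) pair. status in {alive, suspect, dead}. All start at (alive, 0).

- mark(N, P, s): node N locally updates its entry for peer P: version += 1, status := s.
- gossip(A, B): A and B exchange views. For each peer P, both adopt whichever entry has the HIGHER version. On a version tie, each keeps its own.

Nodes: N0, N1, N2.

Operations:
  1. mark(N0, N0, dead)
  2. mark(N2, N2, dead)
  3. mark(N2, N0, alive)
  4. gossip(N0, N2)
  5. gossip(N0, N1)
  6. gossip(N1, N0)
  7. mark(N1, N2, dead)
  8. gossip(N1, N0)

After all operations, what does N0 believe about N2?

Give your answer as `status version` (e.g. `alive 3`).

Answer: dead 2

Derivation:
Op 1: N0 marks N0=dead -> (dead,v1)
Op 2: N2 marks N2=dead -> (dead,v1)
Op 3: N2 marks N0=alive -> (alive,v1)
Op 4: gossip N0<->N2 -> N0.N0=(dead,v1) N0.N1=(alive,v0) N0.N2=(dead,v1) | N2.N0=(alive,v1) N2.N1=(alive,v0) N2.N2=(dead,v1)
Op 5: gossip N0<->N1 -> N0.N0=(dead,v1) N0.N1=(alive,v0) N0.N2=(dead,v1) | N1.N0=(dead,v1) N1.N1=(alive,v0) N1.N2=(dead,v1)
Op 6: gossip N1<->N0 -> N1.N0=(dead,v1) N1.N1=(alive,v0) N1.N2=(dead,v1) | N0.N0=(dead,v1) N0.N1=(alive,v0) N0.N2=(dead,v1)
Op 7: N1 marks N2=dead -> (dead,v2)
Op 8: gossip N1<->N0 -> N1.N0=(dead,v1) N1.N1=(alive,v0) N1.N2=(dead,v2) | N0.N0=(dead,v1) N0.N1=(alive,v0) N0.N2=(dead,v2)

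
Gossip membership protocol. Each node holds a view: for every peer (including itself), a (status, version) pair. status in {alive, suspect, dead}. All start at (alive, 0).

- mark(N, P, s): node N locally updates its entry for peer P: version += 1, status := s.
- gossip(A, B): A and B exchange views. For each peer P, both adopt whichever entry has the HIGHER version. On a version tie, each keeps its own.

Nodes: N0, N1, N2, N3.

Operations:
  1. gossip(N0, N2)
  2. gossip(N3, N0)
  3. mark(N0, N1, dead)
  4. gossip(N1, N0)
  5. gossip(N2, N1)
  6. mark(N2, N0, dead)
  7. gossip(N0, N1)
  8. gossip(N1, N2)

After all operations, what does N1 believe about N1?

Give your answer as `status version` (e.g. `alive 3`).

Answer: dead 1

Derivation:
Op 1: gossip N0<->N2 -> N0.N0=(alive,v0) N0.N1=(alive,v0) N0.N2=(alive,v0) N0.N3=(alive,v0) | N2.N0=(alive,v0) N2.N1=(alive,v0) N2.N2=(alive,v0) N2.N3=(alive,v0)
Op 2: gossip N3<->N0 -> N3.N0=(alive,v0) N3.N1=(alive,v0) N3.N2=(alive,v0) N3.N3=(alive,v0) | N0.N0=(alive,v0) N0.N1=(alive,v0) N0.N2=(alive,v0) N0.N3=(alive,v0)
Op 3: N0 marks N1=dead -> (dead,v1)
Op 4: gossip N1<->N0 -> N1.N0=(alive,v0) N1.N1=(dead,v1) N1.N2=(alive,v0) N1.N3=(alive,v0) | N0.N0=(alive,v0) N0.N1=(dead,v1) N0.N2=(alive,v0) N0.N3=(alive,v0)
Op 5: gossip N2<->N1 -> N2.N0=(alive,v0) N2.N1=(dead,v1) N2.N2=(alive,v0) N2.N3=(alive,v0) | N1.N0=(alive,v0) N1.N1=(dead,v1) N1.N2=(alive,v0) N1.N3=(alive,v0)
Op 6: N2 marks N0=dead -> (dead,v1)
Op 7: gossip N0<->N1 -> N0.N0=(alive,v0) N0.N1=(dead,v1) N0.N2=(alive,v0) N0.N3=(alive,v0) | N1.N0=(alive,v0) N1.N1=(dead,v1) N1.N2=(alive,v0) N1.N3=(alive,v0)
Op 8: gossip N1<->N2 -> N1.N0=(dead,v1) N1.N1=(dead,v1) N1.N2=(alive,v0) N1.N3=(alive,v0) | N2.N0=(dead,v1) N2.N1=(dead,v1) N2.N2=(alive,v0) N2.N3=(alive,v0)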